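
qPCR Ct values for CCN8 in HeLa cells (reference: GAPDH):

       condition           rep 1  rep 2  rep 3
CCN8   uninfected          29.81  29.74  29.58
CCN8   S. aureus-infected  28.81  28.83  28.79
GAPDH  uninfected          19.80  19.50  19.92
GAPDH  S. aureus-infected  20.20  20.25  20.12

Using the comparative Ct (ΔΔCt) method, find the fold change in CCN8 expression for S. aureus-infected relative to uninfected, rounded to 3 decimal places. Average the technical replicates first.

2.549

Mean Ct: CCN8 uninfected 29.710; CCN8 S. aureus-infected 28.810; GAPDH uninfected 19.740; GAPDH S. aureus-infected 20.190
ΔCt(uninfected) = 29.710 − 19.740 = 9.970
ΔCt(S. aureus-infected) = 28.810 − 20.190 = 8.620
ΔΔCt = 8.620 − 9.970 = -1.350
Fold change = 2^(−(-1.350)) = 2^1.350 = 2.5491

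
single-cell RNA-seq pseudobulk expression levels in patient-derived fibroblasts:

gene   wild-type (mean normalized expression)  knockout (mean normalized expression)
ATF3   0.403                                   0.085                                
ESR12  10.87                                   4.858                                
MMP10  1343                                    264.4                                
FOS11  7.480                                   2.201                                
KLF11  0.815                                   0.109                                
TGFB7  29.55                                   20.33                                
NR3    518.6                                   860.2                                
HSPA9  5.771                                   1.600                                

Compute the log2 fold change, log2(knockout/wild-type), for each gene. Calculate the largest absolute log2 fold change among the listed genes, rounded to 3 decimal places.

log2(0.085/0.403) = -2.245  (ATF3)
log2(4.858/10.87) = -1.162  (ESR12)
log2(264.4/1343) = -2.345  (MMP10)
log2(2.201/7.480) = -1.765  (FOS11)
log2(0.109/0.815) = -2.902  (KLF11)
log2(20.33/29.55) = -0.540  (TGFB7)
log2(860.2/518.6) = 0.730  (NR3)
log2(1.600/5.771) = -1.851  (HSPA9)
The largest magnitude belongs to KLF11.

2.902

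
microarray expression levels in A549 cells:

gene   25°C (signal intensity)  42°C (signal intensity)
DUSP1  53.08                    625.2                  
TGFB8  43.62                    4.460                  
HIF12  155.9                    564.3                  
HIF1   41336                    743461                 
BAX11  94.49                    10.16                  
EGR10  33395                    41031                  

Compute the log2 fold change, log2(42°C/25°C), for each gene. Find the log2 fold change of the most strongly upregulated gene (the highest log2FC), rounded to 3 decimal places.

log2(625.2/53.08) = 3.558  (DUSP1)
log2(4.460/43.62) = -3.290  (TGFB8)
log2(564.3/155.9) = 1.856  (HIF12)
log2(743461/41336) = 4.169  (HIF1)
log2(10.16/94.49) = -3.217  (BAX11)
log2(41031/33395) = 0.297  (EGR10)
HIF1 is most strongly upregulated.

4.169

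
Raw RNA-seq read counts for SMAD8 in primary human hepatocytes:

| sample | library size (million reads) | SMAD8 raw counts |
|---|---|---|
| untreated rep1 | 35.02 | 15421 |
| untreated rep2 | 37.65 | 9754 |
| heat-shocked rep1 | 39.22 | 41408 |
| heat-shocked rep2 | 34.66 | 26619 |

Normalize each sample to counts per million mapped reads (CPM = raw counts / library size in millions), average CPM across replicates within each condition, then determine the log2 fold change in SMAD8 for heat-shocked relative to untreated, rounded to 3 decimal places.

CPM(untreated rep1) = 15421 / 35.02 = 440.3484
CPM(untreated rep2) = 9754 / 37.65 = 259.0704
CPM(heat-shocked rep1) = 41408 / 39.22 = 1055.7879
CPM(heat-shocked rep2) = 26619 / 34.66 = 768.0035
mean CPM(untreated) = 349.7094; mean CPM(heat-shocked) = 911.8957
Fold change = 911.8957 / 349.7094 = 2.60758
log2(2.60758) = 1.3827

1.383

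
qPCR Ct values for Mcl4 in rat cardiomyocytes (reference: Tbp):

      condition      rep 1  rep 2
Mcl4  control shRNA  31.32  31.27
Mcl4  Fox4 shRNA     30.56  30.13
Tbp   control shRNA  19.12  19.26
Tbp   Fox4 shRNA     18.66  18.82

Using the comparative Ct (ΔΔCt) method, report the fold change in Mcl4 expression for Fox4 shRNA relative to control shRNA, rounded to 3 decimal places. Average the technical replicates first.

1.414

Mean Ct: Mcl4 control shRNA 31.295; Mcl4 Fox4 shRNA 30.345; Tbp control shRNA 19.190; Tbp Fox4 shRNA 18.740
ΔCt(control shRNA) = 31.295 − 19.190 = 12.105
ΔCt(Fox4 shRNA) = 30.345 − 18.740 = 11.605
ΔΔCt = 11.605 − 12.105 = -0.500
Fold change = 2^(−(-0.500)) = 2^0.500 = 1.4142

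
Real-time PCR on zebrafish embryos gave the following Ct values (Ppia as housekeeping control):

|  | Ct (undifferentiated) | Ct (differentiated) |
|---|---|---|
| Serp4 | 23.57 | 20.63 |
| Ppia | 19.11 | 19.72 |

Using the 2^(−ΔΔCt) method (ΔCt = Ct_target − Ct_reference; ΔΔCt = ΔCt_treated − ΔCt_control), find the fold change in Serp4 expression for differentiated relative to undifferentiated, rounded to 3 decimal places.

ΔCt(undifferentiated) = 23.570 − 19.110 = 4.460
ΔCt(differentiated) = 20.630 − 19.720 = 0.910
ΔΔCt = 0.910 − 4.460 = -3.550
Fold change = 2^(−(-3.550)) = 2^3.550 = 11.7127

11.713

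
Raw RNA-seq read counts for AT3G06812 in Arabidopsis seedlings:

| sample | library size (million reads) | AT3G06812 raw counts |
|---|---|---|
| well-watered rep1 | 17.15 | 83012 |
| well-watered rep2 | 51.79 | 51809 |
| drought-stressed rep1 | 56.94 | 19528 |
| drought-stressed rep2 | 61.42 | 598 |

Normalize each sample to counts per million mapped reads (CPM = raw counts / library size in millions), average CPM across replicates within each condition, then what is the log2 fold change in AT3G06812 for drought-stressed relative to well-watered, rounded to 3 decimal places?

CPM(well-watered rep1) = 83012 / 17.15 = 4840.3499
CPM(well-watered rep2) = 51809 / 51.79 = 1000.3669
CPM(drought-stressed rep1) = 19528 / 56.94 = 342.9575
CPM(drought-stressed rep2) = 598 / 61.42 = 9.7362
mean CPM(well-watered) = 2920.3584; mean CPM(drought-stressed) = 176.3469
Fold change = 176.3469 / 2920.3584 = 0.06039
log2(0.06039) = -4.0497

-4.050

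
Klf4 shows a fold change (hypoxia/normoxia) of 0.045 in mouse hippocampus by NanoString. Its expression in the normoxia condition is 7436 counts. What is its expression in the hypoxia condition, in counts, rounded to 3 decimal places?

hypoxia expression = 7436 × 0.045 = 334.620

334.620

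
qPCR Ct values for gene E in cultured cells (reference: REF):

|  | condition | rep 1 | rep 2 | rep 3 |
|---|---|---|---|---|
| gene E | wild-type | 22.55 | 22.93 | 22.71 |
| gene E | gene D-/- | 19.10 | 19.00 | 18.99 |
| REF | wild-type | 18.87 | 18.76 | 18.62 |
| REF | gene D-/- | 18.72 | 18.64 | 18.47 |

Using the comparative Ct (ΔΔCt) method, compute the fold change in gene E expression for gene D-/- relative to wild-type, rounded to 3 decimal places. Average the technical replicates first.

Mean Ct: gene E wild-type 22.730; gene E gene D-/- 19.030; REF wild-type 18.750; REF gene D-/- 18.610
ΔCt(wild-type) = 22.730 − 18.750 = 3.980
ΔCt(gene D-/-) = 19.030 − 18.610 = 0.420
ΔΔCt = 0.420 − 3.980 = -3.560
Fold change = 2^(−(-3.560)) = 2^3.560 = 11.7942

11.794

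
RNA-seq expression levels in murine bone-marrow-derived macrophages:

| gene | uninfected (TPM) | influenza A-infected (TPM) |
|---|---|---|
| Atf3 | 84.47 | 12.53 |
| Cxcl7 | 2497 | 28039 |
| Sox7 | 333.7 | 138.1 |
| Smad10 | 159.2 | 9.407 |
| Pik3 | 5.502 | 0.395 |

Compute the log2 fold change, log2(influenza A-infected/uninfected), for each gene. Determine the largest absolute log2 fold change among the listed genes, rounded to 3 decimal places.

log2(12.53/84.47) = -2.753  (Atf3)
log2(28039/2497) = 3.489  (Cxcl7)
log2(138.1/333.7) = -1.273  (Sox7)
log2(9.407/159.2) = -4.081  (Smad10)
log2(0.395/5.502) = -3.800  (Pik3)
The largest magnitude belongs to Smad10.

4.081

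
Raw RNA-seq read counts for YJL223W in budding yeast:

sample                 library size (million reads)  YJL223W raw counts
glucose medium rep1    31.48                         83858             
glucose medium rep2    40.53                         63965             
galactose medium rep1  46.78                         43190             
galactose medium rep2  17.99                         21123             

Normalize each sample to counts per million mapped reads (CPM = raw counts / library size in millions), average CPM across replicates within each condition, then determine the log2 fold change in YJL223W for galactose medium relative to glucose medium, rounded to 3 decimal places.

CPM(glucose medium rep1) = 83858 / 31.48 = 2663.8501
CPM(glucose medium rep2) = 63965 / 40.53 = 1578.2137
CPM(galactose medium rep1) = 43190 / 46.78 = 923.2578
CPM(galactose medium rep2) = 21123 / 17.99 = 1174.1523
mean CPM(glucose medium) = 2121.0319; mean CPM(galactose medium) = 1048.7051
Fold change = 1048.7051 / 2121.0319 = 0.49443
log2(0.49443) = -1.0162

-1.016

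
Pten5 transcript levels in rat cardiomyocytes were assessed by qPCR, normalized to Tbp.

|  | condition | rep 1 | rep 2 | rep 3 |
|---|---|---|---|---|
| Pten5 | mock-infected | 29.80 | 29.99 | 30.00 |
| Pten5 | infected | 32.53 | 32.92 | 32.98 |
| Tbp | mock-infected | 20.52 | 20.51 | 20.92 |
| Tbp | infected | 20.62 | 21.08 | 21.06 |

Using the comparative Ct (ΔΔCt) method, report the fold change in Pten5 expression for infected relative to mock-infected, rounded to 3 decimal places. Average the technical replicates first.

Mean Ct: Pten5 mock-infected 29.930; Pten5 infected 32.810; Tbp mock-infected 20.650; Tbp infected 20.920
ΔCt(mock-infected) = 29.930 − 20.650 = 9.280
ΔCt(infected) = 32.810 − 20.920 = 11.890
ΔΔCt = 11.890 − 9.280 = 2.610
Fold change = 2^(−2.610) = 0.1638

0.164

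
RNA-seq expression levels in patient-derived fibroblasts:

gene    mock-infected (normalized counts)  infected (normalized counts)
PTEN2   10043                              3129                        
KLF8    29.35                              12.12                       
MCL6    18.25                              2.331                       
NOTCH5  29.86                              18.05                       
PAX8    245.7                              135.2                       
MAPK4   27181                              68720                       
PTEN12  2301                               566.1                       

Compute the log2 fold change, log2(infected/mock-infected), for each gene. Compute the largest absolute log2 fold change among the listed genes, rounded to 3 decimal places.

log2(3129/10043) = -1.682  (PTEN2)
log2(12.12/29.35) = -1.276  (KLF8)
log2(2.331/18.25) = -2.969  (MCL6)
log2(18.05/29.86) = -0.726  (NOTCH5)
log2(135.2/245.7) = -0.862  (PAX8)
log2(68720/27181) = 1.338  (MAPK4)
log2(566.1/2301) = -2.023  (PTEN12)
The largest magnitude belongs to MCL6.

2.969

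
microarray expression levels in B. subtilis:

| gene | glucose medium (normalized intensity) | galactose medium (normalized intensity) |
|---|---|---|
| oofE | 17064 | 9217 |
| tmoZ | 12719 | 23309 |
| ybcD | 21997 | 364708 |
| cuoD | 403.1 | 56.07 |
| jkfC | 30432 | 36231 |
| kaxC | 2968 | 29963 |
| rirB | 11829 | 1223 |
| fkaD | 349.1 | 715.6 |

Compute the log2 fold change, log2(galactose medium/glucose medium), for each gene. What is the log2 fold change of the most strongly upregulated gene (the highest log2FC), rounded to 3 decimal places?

log2(9217/17064) = -0.889  (oofE)
log2(23309/12719) = 0.874  (tmoZ)
log2(364708/21997) = 4.051  (ybcD)
log2(56.07/403.1) = -2.846  (cuoD)
log2(36231/30432) = 0.252  (jkfC)
log2(29963/2968) = 3.336  (kaxC)
log2(1223/11829) = -3.274  (rirB)
log2(715.6/349.1) = 1.036  (fkaD)
ybcD is most strongly upregulated.

4.051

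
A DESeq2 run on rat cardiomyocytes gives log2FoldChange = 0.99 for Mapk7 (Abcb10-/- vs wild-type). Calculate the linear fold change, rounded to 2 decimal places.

Fold change = 2^(0.99) = 1.986

1.99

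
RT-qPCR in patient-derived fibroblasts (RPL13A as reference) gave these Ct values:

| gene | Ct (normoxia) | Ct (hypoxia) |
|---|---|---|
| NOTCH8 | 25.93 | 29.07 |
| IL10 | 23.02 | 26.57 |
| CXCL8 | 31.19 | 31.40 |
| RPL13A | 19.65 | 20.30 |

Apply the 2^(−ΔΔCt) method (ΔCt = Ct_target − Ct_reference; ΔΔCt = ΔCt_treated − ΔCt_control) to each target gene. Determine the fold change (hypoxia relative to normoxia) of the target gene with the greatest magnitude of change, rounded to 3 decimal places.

0.134

NOTCH8: ΔΔCt = (29.07−20.30) − (25.93−19.65) = 8.77 − 6.28 = 2.49; fold change = 2^-2.49 = 0.178
IL10: ΔΔCt = (26.57−20.30) − (23.02−19.65) = 6.27 − 3.37 = 2.90; fold change = 2^-2.90 = 0.134
CXCL8: ΔΔCt = (31.40−20.30) − (31.19−19.65) = 11.10 − 11.54 = -0.44; fold change = 2^0.44 = 1.357
IL10 has the largest |ΔΔCt| = 2.90.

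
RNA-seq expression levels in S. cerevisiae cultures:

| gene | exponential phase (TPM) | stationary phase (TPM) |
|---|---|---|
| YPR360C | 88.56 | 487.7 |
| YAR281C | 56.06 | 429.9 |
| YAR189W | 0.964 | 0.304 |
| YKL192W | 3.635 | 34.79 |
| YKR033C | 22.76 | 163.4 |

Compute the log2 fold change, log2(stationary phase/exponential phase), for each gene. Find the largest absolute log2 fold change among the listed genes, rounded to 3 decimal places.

3.259

log2(487.7/88.56) = 2.461  (YPR360C)
log2(429.9/56.06) = 2.939  (YAR281C)
log2(0.304/0.964) = -1.665  (YAR189W)
log2(34.79/3.635) = 3.259  (YKL192W)
log2(163.4/22.76) = 2.844  (YKR033C)
The largest magnitude belongs to YKL192W.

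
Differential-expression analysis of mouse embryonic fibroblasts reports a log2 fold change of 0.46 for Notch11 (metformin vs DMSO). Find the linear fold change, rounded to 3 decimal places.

Fold change = 2^(0.46) = 1.3755

1.376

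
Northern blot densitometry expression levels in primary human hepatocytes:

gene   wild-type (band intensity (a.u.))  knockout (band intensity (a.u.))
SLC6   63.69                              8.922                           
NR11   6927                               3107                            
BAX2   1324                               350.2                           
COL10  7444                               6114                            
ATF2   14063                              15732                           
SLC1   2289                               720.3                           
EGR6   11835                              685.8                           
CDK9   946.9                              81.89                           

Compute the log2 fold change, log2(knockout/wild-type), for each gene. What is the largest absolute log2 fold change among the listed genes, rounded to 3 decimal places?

log2(8.922/63.69) = -2.836  (SLC6)
log2(3107/6927) = -1.157  (NR11)
log2(350.2/1324) = -1.919  (BAX2)
log2(6114/7444) = -0.284  (COL10)
log2(15732/14063) = 0.162  (ATF2)
log2(720.3/2289) = -1.668  (SLC1)
log2(685.8/11835) = -4.109  (EGR6)
log2(81.89/946.9) = -3.531  (CDK9)
The largest magnitude belongs to EGR6.

4.109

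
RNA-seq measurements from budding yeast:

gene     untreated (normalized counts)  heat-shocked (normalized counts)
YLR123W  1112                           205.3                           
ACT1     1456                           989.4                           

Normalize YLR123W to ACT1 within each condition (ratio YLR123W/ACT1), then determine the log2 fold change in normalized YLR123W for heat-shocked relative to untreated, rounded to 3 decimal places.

-1.880

YLR123W/ACT1 (untreated) = 1112 / 1456 = 0.76374
YLR123W/ACT1 (heat-shocked) = 205.3 / 989.4 = 0.2075
Fold change = 0.2075 / 0.76374 = 0.2717
log2(0.2717) = -1.8800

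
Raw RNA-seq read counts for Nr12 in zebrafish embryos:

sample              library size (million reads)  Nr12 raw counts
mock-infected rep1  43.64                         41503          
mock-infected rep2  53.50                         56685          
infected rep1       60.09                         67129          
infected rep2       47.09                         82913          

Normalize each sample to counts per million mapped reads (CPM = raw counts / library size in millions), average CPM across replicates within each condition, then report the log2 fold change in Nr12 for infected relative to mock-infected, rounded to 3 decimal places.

0.517

CPM(mock-infected rep1) = 41503 / 43.64 = 951.0312
CPM(mock-infected rep2) = 56685 / 53.50 = 1059.5327
CPM(infected rep1) = 67129 / 60.09 = 1117.1410
CPM(infected rep2) = 82913 / 47.09 = 1760.7348
mean CPM(mock-infected) = 1005.2819; mean CPM(infected) = 1438.9379
Fold change = 1438.9379 / 1005.2819 = 1.43138
log2(1.43138) = 0.5174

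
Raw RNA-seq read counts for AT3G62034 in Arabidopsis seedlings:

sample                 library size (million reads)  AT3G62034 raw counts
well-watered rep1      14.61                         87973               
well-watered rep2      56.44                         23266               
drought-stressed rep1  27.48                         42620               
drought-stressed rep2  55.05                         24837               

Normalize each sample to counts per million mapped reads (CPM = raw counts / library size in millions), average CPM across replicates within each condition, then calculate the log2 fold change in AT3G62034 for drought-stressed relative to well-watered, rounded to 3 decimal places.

-1.684

CPM(well-watered rep1) = 87973 / 14.61 = 6021.4237
CPM(well-watered rep2) = 23266 / 56.44 = 412.2254
CPM(drought-stressed rep1) = 42620 / 27.48 = 1550.9461
CPM(drought-stressed rep2) = 24837 / 55.05 = 451.1717
mean CPM(well-watered) = 3216.8245; mean CPM(drought-stressed) = 1001.0589
Fold change = 1001.0589 / 3216.8245 = 0.31119
log2(0.31119) = -1.6841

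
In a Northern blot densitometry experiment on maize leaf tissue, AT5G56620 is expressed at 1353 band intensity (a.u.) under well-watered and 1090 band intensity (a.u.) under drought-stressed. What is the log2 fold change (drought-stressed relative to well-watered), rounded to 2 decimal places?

Fold change = 1090 / 1353 = 0.8056
log2(0.8056) = -0.312

-0.31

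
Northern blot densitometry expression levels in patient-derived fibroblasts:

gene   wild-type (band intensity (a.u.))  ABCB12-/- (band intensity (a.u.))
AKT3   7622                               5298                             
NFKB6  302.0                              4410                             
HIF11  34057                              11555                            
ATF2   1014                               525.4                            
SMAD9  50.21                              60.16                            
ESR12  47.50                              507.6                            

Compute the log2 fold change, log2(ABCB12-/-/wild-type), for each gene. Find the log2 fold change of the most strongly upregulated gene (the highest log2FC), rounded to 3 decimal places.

3.868

log2(5298/7622) = -0.525  (AKT3)
log2(4410/302.0) = 3.868  (NFKB6)
log2(11555/34057) = -1.559  (HIF11)
log2(525.4/1014) = -0.949  (ATF2)
log2(60.16/50.21) = 0.261  (SMAD9)
log2(507.6/47.50) = 3.418  (ESR12)
NFKB6 is most strongly upregulated.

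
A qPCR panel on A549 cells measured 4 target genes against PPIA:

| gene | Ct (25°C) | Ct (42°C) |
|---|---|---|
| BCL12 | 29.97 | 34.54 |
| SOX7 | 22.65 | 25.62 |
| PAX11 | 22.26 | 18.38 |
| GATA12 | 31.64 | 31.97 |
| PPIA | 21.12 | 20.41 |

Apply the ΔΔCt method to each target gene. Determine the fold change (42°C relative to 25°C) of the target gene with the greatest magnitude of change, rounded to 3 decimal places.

BCL12: ΔΔCt = (34.54−20.41) − (29.97−21.12) = 14.13 − 8.85 = 5.28; fold change = 2^-5.28 = 0.026
SOX7: ΔΔCt = (25.62−20.41) − (22.65−21.12) = 5.21 − 1.53 = 3.68; fold change = 2^-3.68 = 0.078
PAX11: ΔΔCt = (18.38−20.41) − (22.26−21.12) = -2.03 − 1.14 = -3.17; fold change = 2^3.17 = 9.000
GATA12: ΔΔCt = (31.97−20.41) − (31.64−21.12) = 11.56 − 10.52 = 1.04; fold change = 2^-1.04 = 0.486
BCL12 has the largest |ΔΔCt| = 5.28.

0.026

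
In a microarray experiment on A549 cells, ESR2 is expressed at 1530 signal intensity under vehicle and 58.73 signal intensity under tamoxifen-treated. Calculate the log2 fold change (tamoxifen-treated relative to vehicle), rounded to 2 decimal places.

-4.70

Fold change = 58.73 / 1530 = 0.0384
log2(0.0384) = -4.703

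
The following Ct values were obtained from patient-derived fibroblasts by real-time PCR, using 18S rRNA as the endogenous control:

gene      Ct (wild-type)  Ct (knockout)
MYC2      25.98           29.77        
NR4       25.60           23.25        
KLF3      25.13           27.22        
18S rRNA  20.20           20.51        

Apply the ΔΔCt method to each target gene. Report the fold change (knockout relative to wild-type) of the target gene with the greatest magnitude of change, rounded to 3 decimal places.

MYC2: ΔΔCt = (29.77−20.51) − (25.98−20.20) = 9.26 − 5.78 = 3.48; fold change = 2^-3.48 = 0.090
NR4: ΔΔCt = (23.25−20.51) − (25.60−20.20) = 2.74 − 5.40 = -2.66; fold change = 2^2.66 = 6.320
KLF3: ΔΔCt = (27.22−20.51) − (25.13−20.20) = 6.71 − 4.93 = 1.78; fold change = 2^-1.78 = 0.291
MYC2 has the largest |ΔΔCt| = 3.48.

0.090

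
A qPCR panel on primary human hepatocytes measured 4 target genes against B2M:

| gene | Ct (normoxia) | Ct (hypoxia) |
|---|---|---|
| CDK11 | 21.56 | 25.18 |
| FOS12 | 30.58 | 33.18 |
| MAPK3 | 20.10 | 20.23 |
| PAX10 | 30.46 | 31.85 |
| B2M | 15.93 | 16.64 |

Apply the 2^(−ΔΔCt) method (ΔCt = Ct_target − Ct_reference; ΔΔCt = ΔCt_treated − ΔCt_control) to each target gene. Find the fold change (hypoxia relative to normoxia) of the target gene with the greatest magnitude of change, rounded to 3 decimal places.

CDK11: ΔΔCt = (25.18−16.64) − (21.56−15.93) = 8.54 − 5.63 = 2.91; fold change = 2^-2.91 = 0.133
FOS12: ΔΔCt = (33.18−16.64) − (30.58−15.93) = 16.54 − 14.65 = 1.89; fold change = 2^-1.89 = 0.270
MAPK3: ΔΔCt = (20.23−16.64) − (20.10−15.93) = 3.59 − 4.17 = -0.58; fold change = 2^0.58 = 1.495
PAX10: ΔΔCt = (31.85−16.64) − (30.46−15.93) = 15.21 − 14.53 = 0.68; fold change = 2^-0.68 = 0.624
CDK11 has the largest |ΔΔCt| = 2.91.

0.133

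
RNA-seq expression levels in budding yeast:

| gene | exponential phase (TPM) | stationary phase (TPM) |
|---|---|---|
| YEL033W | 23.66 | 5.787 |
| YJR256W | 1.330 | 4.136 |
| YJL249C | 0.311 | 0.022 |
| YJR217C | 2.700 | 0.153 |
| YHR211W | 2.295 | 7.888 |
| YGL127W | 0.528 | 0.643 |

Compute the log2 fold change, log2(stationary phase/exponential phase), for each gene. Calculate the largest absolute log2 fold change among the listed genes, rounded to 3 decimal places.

log2(5.787/23.66) = -2.032  (YEL033W)
log2(4.136/1.330) = 1.637  (YJR256W)
log2(0.022/0.311) = -3.821  (YJL249C)
log2(0.153/2.700) = -4.141  (YJR217C)
log2(7.888/2.295) = 1.781  (YHR211W)
log2(0.643/0.528) = 0.284  (YGL127W)
The largest magnitude belongs to YJR217C.

4.141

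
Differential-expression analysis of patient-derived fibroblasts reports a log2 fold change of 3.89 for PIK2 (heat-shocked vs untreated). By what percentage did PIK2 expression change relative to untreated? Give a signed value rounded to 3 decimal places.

1382.541%

Fold change = 2^(3.89) = 14.8254
Percent change = (FC − 1) × 100% = (14.8254 − 1) × 100 = 1382.541%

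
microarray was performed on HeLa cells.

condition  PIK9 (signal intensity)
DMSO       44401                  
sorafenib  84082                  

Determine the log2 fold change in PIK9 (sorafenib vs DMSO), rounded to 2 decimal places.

Fold change = 84082 / 44401 = 1.8937
log2(1.8937) = 0.921

0.92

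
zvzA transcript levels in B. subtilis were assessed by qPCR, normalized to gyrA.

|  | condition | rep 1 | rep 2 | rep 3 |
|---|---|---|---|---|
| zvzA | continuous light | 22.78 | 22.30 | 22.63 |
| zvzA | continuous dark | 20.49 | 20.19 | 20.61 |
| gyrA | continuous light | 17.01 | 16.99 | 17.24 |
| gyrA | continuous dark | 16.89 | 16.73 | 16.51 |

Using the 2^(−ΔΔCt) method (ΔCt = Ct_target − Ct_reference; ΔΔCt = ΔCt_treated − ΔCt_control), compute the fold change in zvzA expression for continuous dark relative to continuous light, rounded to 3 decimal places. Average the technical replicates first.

Mean Ct: zvzA continuous light 22.570; zvzA continuous dark 20.430; gyrA continuous light 17.080; gyrA continuous dark 16.710
ΔCt(continuous light) = 22.570 − 17.080 = 5.490
ΔCt(continuous dark) = 20.430 − 16.710 = 3.720
ΔΔCt = 3.720 − 5.490 = -1.770
Fold change = 2^(−(-1.770)) = 2^1.770 = 3.4105

3.411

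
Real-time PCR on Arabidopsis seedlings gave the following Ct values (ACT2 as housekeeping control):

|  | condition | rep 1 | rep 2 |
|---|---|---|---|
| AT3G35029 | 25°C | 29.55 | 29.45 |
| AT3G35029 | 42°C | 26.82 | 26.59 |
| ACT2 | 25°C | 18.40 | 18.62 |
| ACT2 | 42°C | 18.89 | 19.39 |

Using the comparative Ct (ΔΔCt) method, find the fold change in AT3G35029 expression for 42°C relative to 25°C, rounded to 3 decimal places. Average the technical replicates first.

Mean Ct: AT3G35029 25°C 29.500; AT3G35029 42°C 26.705; ACT2 25°C 18.510; ACT2 42°C 19.140
ΔCt(25°C) = 29.500 − 18.510 = 10.990
ΔCt(42°C) = 26.705 − 19.140 = 7.565
ΔΔCt = 7.565 − 10.990 = -3.425
Fold change = 2^(−(-3.425)) = 2^3.425 = 10.7406

10.741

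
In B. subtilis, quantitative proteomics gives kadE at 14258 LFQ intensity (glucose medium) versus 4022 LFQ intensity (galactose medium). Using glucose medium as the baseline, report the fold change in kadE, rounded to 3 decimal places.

Fold change = 4022 / 14258 = 0.2821
kadE is downregulated.

0.282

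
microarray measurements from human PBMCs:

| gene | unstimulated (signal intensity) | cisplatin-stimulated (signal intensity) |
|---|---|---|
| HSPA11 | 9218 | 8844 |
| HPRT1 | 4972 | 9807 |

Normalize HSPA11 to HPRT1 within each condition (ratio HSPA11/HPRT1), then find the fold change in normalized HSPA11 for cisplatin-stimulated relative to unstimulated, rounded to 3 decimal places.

HSPA11/HPRT1 (unstimulated) = 9218 / 4972 = 1.854
HSPA11/HPRT1 (cisplatin-stimulated) = 8844 / 9807 = 0.9018
Fold change = 0.9018 / 1.854 = 0.4864

0.486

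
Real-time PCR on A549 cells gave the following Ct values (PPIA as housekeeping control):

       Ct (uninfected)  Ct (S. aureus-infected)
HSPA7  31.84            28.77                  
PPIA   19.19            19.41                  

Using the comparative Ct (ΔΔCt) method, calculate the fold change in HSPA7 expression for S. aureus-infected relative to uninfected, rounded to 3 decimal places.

ΔCt(uninfected) = 31.840 − 19.190 = 12.650
ΔCt(S. aureus-infected) = 28.770 − 19.410 = 9.360
ΔΔCt = 9.360 − 12.650 = -3.290
Fold change = 2^(−(-3.290)) = 2^3.290 = 9.7811

9.781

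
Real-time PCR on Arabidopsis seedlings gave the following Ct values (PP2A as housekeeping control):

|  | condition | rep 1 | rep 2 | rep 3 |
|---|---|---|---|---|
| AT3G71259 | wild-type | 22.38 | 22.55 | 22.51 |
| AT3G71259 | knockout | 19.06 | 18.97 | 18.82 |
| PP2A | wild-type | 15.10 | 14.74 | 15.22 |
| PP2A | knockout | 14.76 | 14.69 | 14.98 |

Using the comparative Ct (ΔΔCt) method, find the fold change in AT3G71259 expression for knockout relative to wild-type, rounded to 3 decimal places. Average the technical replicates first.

9.987

Mean Ct: AT3G71259 wild-type 22.480; AT3G71259 knockout 18.950; PP2A wild-type 15.020; PP2A knockout 14.810
ΔCt(wild-type) = 22.480 − 15.020 = 7.460
ΔCt(knockout) = 18.950 − 14.810 = 4.140
ΔΔCt = 4.140 − 7.460 = -3.320
Fold change = 2^(−(-3.320)) = 2^3.320 = 9.9866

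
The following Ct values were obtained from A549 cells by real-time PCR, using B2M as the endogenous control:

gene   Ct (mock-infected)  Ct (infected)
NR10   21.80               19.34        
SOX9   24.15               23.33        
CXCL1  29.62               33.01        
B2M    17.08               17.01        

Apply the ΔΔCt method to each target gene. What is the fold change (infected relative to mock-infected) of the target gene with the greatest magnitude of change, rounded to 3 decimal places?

NR10: ΔΔCt = (19.34−17.01) − (21.80−17.08) = 2.33 − 4.72 = -2.39; fold change = 2^2.39 = 5.242
SOX9: ΔΔCt = (23.33−17.01) − (24.15−17.08) = 6.32 − 7.07 = -0.75; fold change = 2^0.75 = 1.682
CXCL1: ΔΔCt = (33.01−17.01) − (29.62−17.08) = 16.00 − 12.54 = 3.46; fold change = 2^-3.46 = 0.091
CXCL1 has the largest |ΔΔCt| = 3.46.

0.091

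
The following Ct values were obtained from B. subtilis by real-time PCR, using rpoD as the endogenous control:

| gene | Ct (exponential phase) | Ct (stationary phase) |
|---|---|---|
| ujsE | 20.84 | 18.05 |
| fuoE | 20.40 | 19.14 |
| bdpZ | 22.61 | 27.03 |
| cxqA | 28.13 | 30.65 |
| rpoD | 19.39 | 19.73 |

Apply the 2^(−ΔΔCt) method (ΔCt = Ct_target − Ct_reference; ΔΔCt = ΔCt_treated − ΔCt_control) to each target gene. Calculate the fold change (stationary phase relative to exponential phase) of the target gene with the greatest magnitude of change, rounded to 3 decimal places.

ujsE: ΔΔCt = (18.05−19.73) − (20.84−19.39) = -1.68 − 1.45 = -3.13; fold change = 2^3.13 = 8.754
fuoE: ΔΔCt = (19.14−19.73) − (20.40−19.39) = -0.59 − 1.01 = -1.60; fold change = 2^1.60 = 3.031
bdpZ: ΔΔCt = (27.03−19.73) − (22.61−19.39) = 7.30 − 3.22 = 4.08; fold change = 2^-4.08 = 0.059
cxqA: ΔΔCt = (30.65−19.73) − (28.13−19.39) = 10.92 − 8.74 = 2.18; fold change = 2^-2.18 = 0.221
bdpZ has the largest |ΔΔCt| = 4.08.

0.059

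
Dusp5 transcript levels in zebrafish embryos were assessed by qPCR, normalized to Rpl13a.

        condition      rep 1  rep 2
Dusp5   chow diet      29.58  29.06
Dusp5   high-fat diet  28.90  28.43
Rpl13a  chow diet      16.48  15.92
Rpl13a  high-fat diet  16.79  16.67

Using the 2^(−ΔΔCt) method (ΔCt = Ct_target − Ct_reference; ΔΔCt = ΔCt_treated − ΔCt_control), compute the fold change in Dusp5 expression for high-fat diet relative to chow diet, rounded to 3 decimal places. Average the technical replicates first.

Mean Ct: Dusp5 chow diet 29.320; Dusp5 high-fat diet 28.665; Rpl13a chow diet 16.200; Rpl13a high-fat diet 16.730
ΔCt(chow diet) = 29.320 − 16.200 = 13.120
ΔCt(high-fat diet) = 28.665 − 16.730 = 11.935
ΔΔCt = 11.935 − 13.120 = -1.185
Fold change = 2^(−(-1.185)) = 2^1.185 = 2.2736

2.274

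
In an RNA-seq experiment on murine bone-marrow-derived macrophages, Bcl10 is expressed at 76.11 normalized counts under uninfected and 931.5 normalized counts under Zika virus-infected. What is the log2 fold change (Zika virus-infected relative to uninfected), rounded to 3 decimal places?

Fold change = 931.5 / 76.11 = 12.2389
log2(12.2389) = 3.6134

3.613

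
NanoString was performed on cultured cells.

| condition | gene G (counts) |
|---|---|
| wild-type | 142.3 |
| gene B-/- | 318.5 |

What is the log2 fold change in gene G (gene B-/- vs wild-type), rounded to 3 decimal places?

Fold change = 318.5 / 142.3 = 2.2382
log2(2.2382) = 1.1624

1.162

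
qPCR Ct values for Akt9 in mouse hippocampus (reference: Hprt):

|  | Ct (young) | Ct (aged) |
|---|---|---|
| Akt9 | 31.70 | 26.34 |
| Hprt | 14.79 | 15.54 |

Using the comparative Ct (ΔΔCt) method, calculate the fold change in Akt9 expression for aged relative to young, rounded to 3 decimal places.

ΔCt(young) = 31.700 − 14.790 = 16.910
ΔCt(aged) = 26.340 − 15.540 = 10.800
ΔΔCt = 10.800 − 16.910 = -6.110
Fold change = 2^(−(-6.110)) = 2^6.110 = 69.0706

69.071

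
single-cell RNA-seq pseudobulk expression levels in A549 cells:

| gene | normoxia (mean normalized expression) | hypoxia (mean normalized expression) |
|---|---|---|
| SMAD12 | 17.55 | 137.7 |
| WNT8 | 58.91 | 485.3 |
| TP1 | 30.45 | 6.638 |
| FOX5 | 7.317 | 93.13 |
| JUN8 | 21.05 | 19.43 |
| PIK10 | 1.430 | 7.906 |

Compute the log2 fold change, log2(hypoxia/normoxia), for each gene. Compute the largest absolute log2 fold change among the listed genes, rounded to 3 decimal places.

log2(137.7/17.55) = 2.972  (SMAD12)
log2(485.3/58.91) = 3.042  (WNT8)
log2(6.638/30.45) = -2.198  (TP1)
log2(93.13/7.317) = 3.670  (FOX5)
log2(19.43/21.05) = -0.116  (JUN8)
log2(7.906/1.430) = 2.467  (PIK10)
The largest magnitude belongs to FOX5.

3.670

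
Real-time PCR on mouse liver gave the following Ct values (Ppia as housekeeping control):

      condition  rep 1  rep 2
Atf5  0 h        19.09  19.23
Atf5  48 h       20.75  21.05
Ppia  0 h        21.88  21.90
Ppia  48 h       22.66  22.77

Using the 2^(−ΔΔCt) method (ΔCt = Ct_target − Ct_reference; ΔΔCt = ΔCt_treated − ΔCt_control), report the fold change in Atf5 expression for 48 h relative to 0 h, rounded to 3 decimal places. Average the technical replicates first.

Mean Ct: Atf5 0 h 19.160; Atf5 48 h 20.900; Ppia 0 h 21.890; Ppia 48 h 22.715
ΔCt(0 h) = 19.160 − 21.890 = -2.730
ΔCt(48 h) = 20.900 − 22.715 = -1.815
ΔΔCt = -1.815 − (-2.730) = 0.915
Fold change = 2^(−0.915) = 0.5303

0.530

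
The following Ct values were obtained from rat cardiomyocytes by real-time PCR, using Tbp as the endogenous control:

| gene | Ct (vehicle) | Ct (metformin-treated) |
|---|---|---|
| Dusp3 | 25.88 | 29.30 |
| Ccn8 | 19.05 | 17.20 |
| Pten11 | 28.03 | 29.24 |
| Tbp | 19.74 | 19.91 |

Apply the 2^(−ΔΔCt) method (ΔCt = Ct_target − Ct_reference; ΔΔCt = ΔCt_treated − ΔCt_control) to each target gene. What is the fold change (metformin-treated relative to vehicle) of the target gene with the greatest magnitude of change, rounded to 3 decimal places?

Dusp3: ΔΔCt = (29.30−19.91) − (25.88−19.74) = 9.39 − 6.14 = 3.25; fold change = 2^-3.25 = 0.105
Ccn8: ΔΔCt = (17.20−19.91) − (19.05−19.74) = -2.71 − (-0.69) = -2.02; fold change = 2^2.02 = 4.056
Pten11: ΔΔCt = (29.24−19.91) − (28.03−19.74) = 9.33 − 8.29 = 1.04; fold change = 2^-1.04 = 0.486
Dusp3 has the largest |ΔΔCt| = 3.25.

0.105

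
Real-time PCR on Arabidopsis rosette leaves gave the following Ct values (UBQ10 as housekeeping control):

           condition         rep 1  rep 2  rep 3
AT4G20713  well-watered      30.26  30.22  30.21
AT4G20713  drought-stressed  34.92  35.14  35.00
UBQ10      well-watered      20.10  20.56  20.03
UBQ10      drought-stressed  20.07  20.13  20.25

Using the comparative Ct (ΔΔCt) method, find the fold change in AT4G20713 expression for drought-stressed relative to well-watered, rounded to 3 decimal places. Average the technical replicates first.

0.034

Mean Ct: AT4G20713 well-watered 30.230; AT4G20713 drought-stressed 35.020; UBQ10 well-watered 20.230; UBQ10 drought-stressed 20.150
ΔCt(well-watered) = 30.230 − 20.230 = 10.000
ΔCt(drought-stressed) = 35.020 − 20.150 = 14.870
ΔΔCt = 14.870 − 10.000 = 4.870
Fold change = 2^(−4.870) = 0.0342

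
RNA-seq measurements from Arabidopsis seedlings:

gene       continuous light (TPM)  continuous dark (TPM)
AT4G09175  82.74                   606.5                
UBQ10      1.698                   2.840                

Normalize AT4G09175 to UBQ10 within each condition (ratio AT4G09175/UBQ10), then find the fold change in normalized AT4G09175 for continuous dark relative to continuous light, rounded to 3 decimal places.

AT4G09175/UBQ10 (continuous light) = 82.74 / 1.698 = 48.728
AT4G09175/UBQ10 (continuous dark) = 606.5 / 2.840 = 213.56
Fold change = 213.56 / 48.728 = 4.3826

4.383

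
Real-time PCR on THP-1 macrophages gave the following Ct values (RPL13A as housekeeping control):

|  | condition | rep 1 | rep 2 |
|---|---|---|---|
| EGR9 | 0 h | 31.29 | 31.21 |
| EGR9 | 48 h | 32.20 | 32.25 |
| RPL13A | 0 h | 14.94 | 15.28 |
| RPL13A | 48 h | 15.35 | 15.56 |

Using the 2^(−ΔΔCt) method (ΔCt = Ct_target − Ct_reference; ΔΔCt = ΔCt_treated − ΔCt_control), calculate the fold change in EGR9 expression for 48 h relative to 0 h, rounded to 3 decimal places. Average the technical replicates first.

Mean Ct: EGR9 0 h 31.250; EGR9 48 h 32.225; RPL13A 0 h 15.110; RPL13A 48 h 15.455
ΔCt(0 h) = 31.250 − 15.110 = 16.140
ΔCt(48 h) = 32.225 − 15.455 = 16.770
ΔΔCt = 16.770 − 16.140 = 0.630
Fold change = 2^(−0.630) = 0.6462

0.646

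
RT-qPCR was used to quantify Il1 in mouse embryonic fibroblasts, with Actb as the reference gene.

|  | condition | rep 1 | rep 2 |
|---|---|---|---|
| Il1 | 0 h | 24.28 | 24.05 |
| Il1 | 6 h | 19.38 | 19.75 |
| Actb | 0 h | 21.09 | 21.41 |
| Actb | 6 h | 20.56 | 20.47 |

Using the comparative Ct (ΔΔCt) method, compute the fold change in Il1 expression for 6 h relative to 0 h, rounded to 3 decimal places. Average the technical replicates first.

Mean Ct: Il1 0 h 24.165; Il1 6 h 19.565; Actb 0 h 21.250; Actb 6 h 20.515
ΔCt(0 h) = 24.165 − 21.250 = 2.915
ΔCt(6 h) = 19.565 − 20.515 = -0.950
ΔΔCt = -0.950 − 2.915 = -3.865
Fold change = 2^(−(-3.865)) = 2^3.865 = 14.5707

14.571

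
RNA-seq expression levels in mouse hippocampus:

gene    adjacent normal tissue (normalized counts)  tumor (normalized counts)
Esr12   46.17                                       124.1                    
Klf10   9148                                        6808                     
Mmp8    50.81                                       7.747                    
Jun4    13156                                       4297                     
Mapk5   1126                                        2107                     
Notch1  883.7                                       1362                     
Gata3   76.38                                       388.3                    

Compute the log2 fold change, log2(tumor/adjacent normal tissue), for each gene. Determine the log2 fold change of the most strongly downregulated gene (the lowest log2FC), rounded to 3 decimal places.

log2(124.1/46.17) = 1.426  (Esr12)
log2(6808/9148) = -0.426  (Klf10)
log2(7.747/50.81) = -2.713  (Mmp8)
log2(4297/13156) = -1.614  (Jun4)
log2(2107/1126) = 0.904  (Mapk5)
log2(1362/883.7) = 0.624  (Notch1)
log2(388.3/76.38) = 2.346  (Gata3)
Mmp8 is most strongly downregulated.

-2.713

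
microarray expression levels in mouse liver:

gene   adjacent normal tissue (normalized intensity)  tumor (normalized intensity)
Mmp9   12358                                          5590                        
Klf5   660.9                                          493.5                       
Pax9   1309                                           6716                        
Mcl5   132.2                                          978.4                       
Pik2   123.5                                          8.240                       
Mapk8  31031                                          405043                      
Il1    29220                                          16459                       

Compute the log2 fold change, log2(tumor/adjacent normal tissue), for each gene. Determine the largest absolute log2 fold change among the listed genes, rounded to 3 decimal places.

3.906

log2(5590/12358) = -1.145  (Mmp9)
log2(493.5/660.9) = -0.421  (Klf5)
log2(6716/1309) = 2.359  (Pax9)
log2(978.4/132.2) = 2.888  (Mcl5)
log2(8.240/123.5) = -3.906  (Pik2)
log2(405043/31031) = 3.706  (Mapk8)
log2(16459/29220) = -0.828  (Il1)
The largest magnitude belongs to Pik2.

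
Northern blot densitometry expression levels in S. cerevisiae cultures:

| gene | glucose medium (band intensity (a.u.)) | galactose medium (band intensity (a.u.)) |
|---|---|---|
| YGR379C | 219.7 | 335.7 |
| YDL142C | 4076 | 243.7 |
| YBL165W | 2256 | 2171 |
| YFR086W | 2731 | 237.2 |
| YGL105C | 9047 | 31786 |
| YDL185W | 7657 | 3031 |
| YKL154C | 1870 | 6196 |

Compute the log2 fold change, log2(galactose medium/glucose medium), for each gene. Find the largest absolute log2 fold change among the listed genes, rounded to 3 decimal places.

4.064

log2(335.7/219.7) = 0.612  (YGR379C)
log2(243.7/4076) = -4.064  (YDL142C)
log2(2171/2256) = -0.055  (YBL165W)
log2(237.2/2731) = -3.525  (YFR086W)
log2(31786/9047) = 1.813  (YGL105C)
log2(3031/7657) = -1.337  (YDL185W)
log2(6196/1870) = 1.728  (YKL154C)
The largest magnitude belongs to YDL142C.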